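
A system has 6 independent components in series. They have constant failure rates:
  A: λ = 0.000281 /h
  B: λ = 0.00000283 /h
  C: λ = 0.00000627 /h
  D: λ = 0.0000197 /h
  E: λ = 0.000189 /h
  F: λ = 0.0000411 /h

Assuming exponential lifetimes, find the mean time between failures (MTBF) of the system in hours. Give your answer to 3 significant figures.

1850

Series of exponential components: λ_sys = Σ λ_i
λ_sys = 0.000281 + 0.00000283 + 0.00000627 + 0.0000197 + 0.000189 + 0.0000411 = 5.3990e-04 /h
MTBF = 1 / λ_sys = 1850 h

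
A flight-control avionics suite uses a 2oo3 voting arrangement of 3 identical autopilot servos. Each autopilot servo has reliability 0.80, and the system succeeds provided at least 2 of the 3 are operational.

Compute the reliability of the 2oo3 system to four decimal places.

0.8960

R = Σ_{i=2}^{3} C(3,i) p^i (1−p)^{3−i} with p = 0.80
C(3,2)·0.80^2·0.20^1 = 0.384000
C(3,3)·0.80^3·0.20^0 = 0.512000
Sum = 0.8960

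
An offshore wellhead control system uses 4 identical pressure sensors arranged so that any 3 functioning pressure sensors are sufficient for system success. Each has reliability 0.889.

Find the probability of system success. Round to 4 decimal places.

R = Σ_{i=3}^{4} C(4,i) p^i (1−p)^{4−i} with p = 0.889
C(4,3)·0.889^3·0.111^1 = 0.311952
C(4,4)·0.889^4·0.111^0 = 0.624607
Sum = 0.9366

0.9366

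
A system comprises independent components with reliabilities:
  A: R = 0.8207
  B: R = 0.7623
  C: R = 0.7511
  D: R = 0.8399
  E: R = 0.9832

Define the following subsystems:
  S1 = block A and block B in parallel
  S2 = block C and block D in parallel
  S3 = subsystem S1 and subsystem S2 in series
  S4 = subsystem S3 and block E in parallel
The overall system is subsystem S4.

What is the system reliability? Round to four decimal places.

Parallel (A and B): 1 − (1 − 0.820700)(1 − 0.762300) = 0.957380
Parallel (C and D): 1 − (1 − 0.751100)(1 − 0.839900) = 0.960151
Series ([0.957380] and [0.960151]): 0.957380 × 0.960151 = 0.919229
Parallel ([0.919229] and E): 1 − (1 − 0.919229)(1 − 0.983200) = 0.9986

0.9986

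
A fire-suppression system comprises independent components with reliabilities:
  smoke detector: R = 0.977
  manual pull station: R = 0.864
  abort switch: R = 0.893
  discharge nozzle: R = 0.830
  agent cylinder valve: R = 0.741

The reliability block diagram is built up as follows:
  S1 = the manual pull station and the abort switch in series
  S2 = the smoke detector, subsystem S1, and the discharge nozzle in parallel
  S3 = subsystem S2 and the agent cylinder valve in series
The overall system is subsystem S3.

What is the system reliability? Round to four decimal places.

0.7403

Series (manual pull station and abort switch): 0.864000 × 0.893000 = 0.771552
Parallel (smoke detector, [0.771552], and discharge nozzle): 1 − (1 − 0.977000)(1 − 0.771552)(1 − 0.830000) = 0.999107
Series ([0.999107] and agent cylinder valve): 0.999107 × 0.741000 = 0.7403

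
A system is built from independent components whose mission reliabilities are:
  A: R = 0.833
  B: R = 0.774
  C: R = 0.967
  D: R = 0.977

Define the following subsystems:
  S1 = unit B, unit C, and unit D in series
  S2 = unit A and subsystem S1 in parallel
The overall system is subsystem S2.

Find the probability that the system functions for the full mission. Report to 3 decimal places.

Series (B, C, and D): 0.77400 × 0.96700 × 0.97700 = 0.73124
Parallel (A and [0.73124]): 1 − (1 − 0.83300)(1 − 0.73124) = 0.955

0.955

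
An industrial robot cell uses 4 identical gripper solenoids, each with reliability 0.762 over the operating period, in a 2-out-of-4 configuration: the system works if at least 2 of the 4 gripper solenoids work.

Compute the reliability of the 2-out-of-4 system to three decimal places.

R = Σ_{i=2}^{4} C(4,i) p^i (1−p)^{4−i} with p = 0.762
C(4,2)·0.762^2·0.238^2 = 0.19734
C(4,3)·0.762^3·0.238^1 = 0.42121
C(4,4)·0.762^4·0.238^0 = 0.33715
Sum = 0.956

0.956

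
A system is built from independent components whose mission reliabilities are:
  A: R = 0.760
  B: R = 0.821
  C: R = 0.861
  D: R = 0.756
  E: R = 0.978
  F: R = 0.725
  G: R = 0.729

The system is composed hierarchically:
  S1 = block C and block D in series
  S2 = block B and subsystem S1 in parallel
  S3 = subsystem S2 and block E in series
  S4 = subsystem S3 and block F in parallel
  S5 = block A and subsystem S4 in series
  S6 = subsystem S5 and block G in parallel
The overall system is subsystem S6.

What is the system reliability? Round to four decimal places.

0.9303

Series (C and D): 0.861000 × 0.756000 = 0.650916
Parallel (B and [0.650916]): 1 − (1 − 0.821000)(1 − 0.650916) = 0.937514
Series ([0.937514] and E): 0.937514 × 0.978000 = 0.916889
Parallel ([0.916889] and F): 1 − (1 − 0.916889)(1 − 0.725000) = 0.977144
Series (A and [0.977144]): 0.760000 × 0.977144 = 0.742629
Parallel ([0.742629] and G): 1 − (1 − 0.742629)(1 − 0.729000) = 0.9303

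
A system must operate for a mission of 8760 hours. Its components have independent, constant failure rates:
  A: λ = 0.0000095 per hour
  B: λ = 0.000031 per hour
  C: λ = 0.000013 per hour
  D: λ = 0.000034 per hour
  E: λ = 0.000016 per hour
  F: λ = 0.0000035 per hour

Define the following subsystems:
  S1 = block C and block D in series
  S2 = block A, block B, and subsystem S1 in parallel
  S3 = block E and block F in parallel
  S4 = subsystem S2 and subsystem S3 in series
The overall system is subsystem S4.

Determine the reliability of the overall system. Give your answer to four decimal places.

0.9897

R(A) = exp(−0.0000095 × 8760) = 0.920149
R(B) = exp(−0.000031 × 8760) = 0.762190
R(C) = exp(−0.000013 × 8760) = 0.892365
R(D) = exp(−0.000034 × 8760) = 0.742420
R(E) = exp(−0.000016 × 8760) = 0.869219
R(F) = exp(−0.0000035 × 8760) = 0.969805
Series (C and D): 0.892365 × 0.742420 = 0.662510
Parallel (A, B, and [0.662510]): 1 − (1 − 0.920149)(1 − 0.762190)(1 − 0.662510) = 0.993591
Parallel (E and F): 1 − (1 − 0.869219)(1 − 0.969805) = 0.996051
Series ([0.993591] and [0.996051]): 0.993591 × 0.996051 = 0.9897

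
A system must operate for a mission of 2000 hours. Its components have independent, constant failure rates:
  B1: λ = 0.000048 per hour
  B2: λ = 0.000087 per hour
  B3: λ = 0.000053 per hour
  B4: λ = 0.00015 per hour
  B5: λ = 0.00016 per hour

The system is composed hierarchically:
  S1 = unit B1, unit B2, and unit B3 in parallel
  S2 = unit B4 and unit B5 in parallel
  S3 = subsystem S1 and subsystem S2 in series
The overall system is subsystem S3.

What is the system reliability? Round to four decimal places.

R(B1) = exp(−0.000048 × 2000) = 0.908464
R(B2) = exp(−0.000087 × 2000) = 0.840297
R(B3) = exp(−0.000053 × 2000) = 0.899425
R(B4) = exp(−0.00015 × 2000) = 0.740818
R(B5) = exp(−0.00016 × 2000) = 0.726149
Parallel (B1, B2, and B3): 1 − (1 − 0.908464)(1 − 0.840297)(1 − 0.899425) = 0.998530
Parallel (B4 and B5): 1 − (1 − 0.740818)(1 − 0.726149) = 0.929023
Series ([0.998530] and [0.929023]): 0.998530 × 0.929023 = 0.9277

0.9277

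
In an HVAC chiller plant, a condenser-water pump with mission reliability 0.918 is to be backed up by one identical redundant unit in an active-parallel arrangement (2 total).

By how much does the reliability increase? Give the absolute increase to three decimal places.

0.075

R_before = 0.918
R_after = 1 − (1 − 0.918)^2 = 0.993
ΔR = 0.993 − 0.918 = 0.075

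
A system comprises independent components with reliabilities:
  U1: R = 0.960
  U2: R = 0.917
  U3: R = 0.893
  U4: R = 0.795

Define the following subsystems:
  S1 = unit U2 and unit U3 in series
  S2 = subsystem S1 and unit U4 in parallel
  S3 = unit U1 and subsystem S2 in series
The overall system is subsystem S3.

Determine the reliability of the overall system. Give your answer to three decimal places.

Series (U2 and U3): 0.91700 × 0.89300 = 0.81888
Parallel ([0.81888] and U4): 1 − (1 − 0.81888)(1 − 0.79500) = 0.96287
Series (U1 and [0.96287]): 0.96000 × 0.96287 = 0.924

0.924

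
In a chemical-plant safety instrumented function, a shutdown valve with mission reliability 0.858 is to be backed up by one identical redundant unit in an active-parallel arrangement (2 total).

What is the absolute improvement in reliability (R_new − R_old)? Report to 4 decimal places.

R_before = 0.858
R_after = 1 − (1 − 0.858)^2 = 0.9798
ΔR = 0.9798 − 0.858 = 0.1218

0.1218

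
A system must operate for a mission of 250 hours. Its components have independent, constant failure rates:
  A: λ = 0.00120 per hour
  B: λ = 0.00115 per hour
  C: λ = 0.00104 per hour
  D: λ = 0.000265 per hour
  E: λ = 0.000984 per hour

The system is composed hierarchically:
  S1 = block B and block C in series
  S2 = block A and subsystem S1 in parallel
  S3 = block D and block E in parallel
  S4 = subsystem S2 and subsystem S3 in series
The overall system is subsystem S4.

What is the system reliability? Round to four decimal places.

R(A) = exp(−0.00120 × 250) = 0.740818
R(B) = exp(−0.00115 × 250) = 0.750137
R(C) = exp(−0.00104 × 250) = 0.771052
R(D) = exp(−0.000265 × 250) = 0.935897
R(E) = exp(−0.000984 × 250) = 0.781922
Series (B and C): 0.750137 × 0.771052 = 0.578395
Parallel (A and [0.578395]): 1 − (1 − 0.740818)(1 − 0.578395) = 0.890728
Parallel (D and E): 1 − (1 − 0.935897)(1 − 0.781922) = 0.986021
Series ([0.890728] and [0.986021]): 0.890728 × 0.986021 = 0.8783

0.8783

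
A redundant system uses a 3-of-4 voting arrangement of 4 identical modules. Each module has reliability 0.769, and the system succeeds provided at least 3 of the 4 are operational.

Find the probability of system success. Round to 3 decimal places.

R = Σ_{i=3}^{4} C(4,i) p^i (1−p)^{4−i} with p = 0.769
C(4,3)·0.769^3·0.231^1 = 0.42020
C(4,4)·0.769^4·0.231^0 = 0.34971
Sum = 0.770

0.770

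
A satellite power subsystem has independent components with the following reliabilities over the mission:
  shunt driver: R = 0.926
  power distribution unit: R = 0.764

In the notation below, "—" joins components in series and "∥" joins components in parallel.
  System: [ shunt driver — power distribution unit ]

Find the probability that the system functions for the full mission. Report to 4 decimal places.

0.7075

Series (shunt driver and power distribution unit): 0.926000 × 0.764000 = 0.7075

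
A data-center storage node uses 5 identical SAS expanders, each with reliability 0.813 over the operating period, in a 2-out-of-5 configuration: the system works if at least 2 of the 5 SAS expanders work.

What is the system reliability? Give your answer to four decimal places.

0.9948

R = Σ_{i=2}^{5} C(5,i) p^i (1−p)^{5−i} with p = 0.813
C(5,2)·0.813^2·0.187^3 = 0.043222
C(5,3)·0.813^3·0.187^2 = 0.187912
C(5,4)·0.813^4·0.187^1 = 0.408483
C(5,5)·0.813^5·0.187^0 = 0.355183
Sum = 0.9948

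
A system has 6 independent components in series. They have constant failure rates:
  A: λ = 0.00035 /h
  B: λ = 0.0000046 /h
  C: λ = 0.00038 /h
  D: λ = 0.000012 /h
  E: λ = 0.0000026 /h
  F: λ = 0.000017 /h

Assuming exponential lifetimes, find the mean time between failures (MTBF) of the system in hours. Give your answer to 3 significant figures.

1310

Series of exponential components: λ_sys = Σ λ_i
λ_sys = 0.00035 + 0.0000046 + 0.00038 + 0.000012 + 0.0000026 + 0.000017 = 7.6620e-04 /h
MTBF = 1 / λ_sys = 1310 h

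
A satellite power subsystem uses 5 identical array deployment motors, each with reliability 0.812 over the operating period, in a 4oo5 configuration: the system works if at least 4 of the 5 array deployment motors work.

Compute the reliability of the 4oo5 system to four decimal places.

0.7617

R = Σ_{i=4}^{5} C(5,i) p^i (1−p)^{5−i} with p = 0.812
C(5,4)·0.812^4·0.188^1 = 0.408650
C(5,5)·0.812^5·0.188^0 = 0.353004
Sum = 0.7617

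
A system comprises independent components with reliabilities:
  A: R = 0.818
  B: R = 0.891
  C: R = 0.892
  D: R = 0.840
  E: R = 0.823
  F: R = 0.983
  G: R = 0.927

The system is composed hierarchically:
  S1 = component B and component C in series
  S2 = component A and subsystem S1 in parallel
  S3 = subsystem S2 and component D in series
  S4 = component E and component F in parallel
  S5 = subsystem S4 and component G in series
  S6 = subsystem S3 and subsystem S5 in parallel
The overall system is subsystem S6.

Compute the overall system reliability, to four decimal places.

Series (B and C): 0.891000 × 0.892000 = 0.794772
Parallel (A and [0.794772]): 1 − (1 − 0.818000)(1 − 0.794772) = 0.962649
Series ([0.962649] and D): 0.962649 × 0.840000 = 0.808625
Parallel (E and F): 1 − (1 − 0.823000)(1 − 0.983000) = 0.996991
Series ([0.996991] and G): 0.996991 × 0.927000 = 0.924211
Parallel ([0.808625] and [0.924211]): 1 − (1 − 0.808625)(1 − 0.924211) = 0.9855

0.9855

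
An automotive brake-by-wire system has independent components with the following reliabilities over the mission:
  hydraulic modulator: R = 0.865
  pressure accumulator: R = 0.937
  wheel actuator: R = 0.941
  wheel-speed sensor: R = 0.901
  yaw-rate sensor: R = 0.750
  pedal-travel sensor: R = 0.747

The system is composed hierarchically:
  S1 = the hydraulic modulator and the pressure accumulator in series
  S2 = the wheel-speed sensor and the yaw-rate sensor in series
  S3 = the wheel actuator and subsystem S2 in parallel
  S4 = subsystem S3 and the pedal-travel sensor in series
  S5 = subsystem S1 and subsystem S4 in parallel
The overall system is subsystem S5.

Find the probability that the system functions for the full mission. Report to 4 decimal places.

0.9493

Series (hydraulic modulator and pressure accumulator): 0.865000 × 0.937000 = 0.810505
Series (wheel-speed sensor and yaw-rate sensor): 0.901000 × 0.750000 = 0.675750
Parallel (wheel actuator and [0.675750]): 1 − (1 − 0.941000)(1 − 0.675750) = 0.980869
Series ([0.980869] and pedal-travel sensor): 0.980869 × 0.747000 = 0.732709
Parallel ([0.810505] and [0.732709]): 1 − (1 − 0.810505)(1 − 0.732709) = 0.9493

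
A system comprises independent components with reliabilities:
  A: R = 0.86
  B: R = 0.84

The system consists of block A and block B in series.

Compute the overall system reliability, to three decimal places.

Series (A and B): 0.86000 × 0.84000 = 0.722

0.722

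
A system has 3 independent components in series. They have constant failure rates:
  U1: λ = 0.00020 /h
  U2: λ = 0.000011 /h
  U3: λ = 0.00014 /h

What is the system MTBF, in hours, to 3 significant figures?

Series of exponential components: λ_sys = Σ λ_i
λ_sys = 0.00020 + 0.000011 + 0.00014 = 3.5100e-04 /h
MTBF = 1 / λ_sys = 2850 h

2850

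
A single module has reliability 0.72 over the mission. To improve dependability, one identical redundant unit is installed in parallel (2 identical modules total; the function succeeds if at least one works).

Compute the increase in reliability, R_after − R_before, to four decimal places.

0.2016

R_before = 0.72
R_after = 1 − (1 − 0.72)^2 = 0.9216
ΔR = 0.9216 − 0.72 = 0.2016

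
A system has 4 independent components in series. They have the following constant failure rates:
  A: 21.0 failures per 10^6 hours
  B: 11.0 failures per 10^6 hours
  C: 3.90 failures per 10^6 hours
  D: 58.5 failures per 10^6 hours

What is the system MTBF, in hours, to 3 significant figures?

10600

Series of exponential components: λ_sys = Σ λ_i
λ_sys = 0.0000210 + 0.0000110 + 0.00000390 + 0.0000585 = 9.4400e-05 /h
MTBF = 1 / λ_sys = 10600 h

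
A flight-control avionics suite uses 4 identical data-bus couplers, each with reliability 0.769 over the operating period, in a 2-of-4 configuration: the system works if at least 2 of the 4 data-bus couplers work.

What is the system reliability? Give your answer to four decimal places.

0.9592

R = Σ_{i=2}^{4} C(4,i) p^i (1−p)^{4−i} with p = 0.769
C(4,2)·0.769^2·0.231^2 = 0.189334
C(4,3)·0.769^3·0.231^1 = 0.420195
C(4,4)·0.769^4·0.231^0 = 0.349708
Sum = 0.9592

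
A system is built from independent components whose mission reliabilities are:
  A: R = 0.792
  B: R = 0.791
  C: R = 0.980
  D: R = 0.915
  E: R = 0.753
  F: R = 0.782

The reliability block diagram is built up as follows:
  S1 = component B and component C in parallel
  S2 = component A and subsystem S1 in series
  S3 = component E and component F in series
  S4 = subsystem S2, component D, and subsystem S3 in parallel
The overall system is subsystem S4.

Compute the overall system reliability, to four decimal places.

0.9926

Parallel (B and C): 1 − (1 − 0.791000)(1 − 0.980000) = 0.995820
Series (A and [0.995820]): 0.792000 × 0.995820 = 0.788689
Series (E and F): 0.753000 × 0.782000 = 0.588846
Parallel ([0.788689], D, and [0.588846]): 1 − (1 − 0.788689)(1 − 0.915000)(1 − 0.588846) = 0.9926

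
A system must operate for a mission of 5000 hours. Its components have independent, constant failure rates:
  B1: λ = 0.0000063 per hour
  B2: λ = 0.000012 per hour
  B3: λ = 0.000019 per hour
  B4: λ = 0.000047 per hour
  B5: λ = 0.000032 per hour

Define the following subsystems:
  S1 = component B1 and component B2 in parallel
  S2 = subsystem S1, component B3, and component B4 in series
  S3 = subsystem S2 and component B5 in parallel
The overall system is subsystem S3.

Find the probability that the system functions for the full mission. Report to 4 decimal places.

0.9582

R(B1) = exp(−0.0000063 × 5000) = 0.968991
R(B2) = exp(−0.000012 × 5000) = 0.941765
R(B3) = exp(−0.000019 × 5000) = 0.909373
R(B4) = exp(−0.000047 × 5000) = 0.790571
R(B5) = exp(−0.000032 × 5000) = 0.852144
Parallel (B1 and B2): 1 − (1 − 0.968991)(1 − 0.941765) = 0.998194
Series ([0.998194], B3, and B4): 0.998194 × 0.909373 × 0.790571 = 0.717626
Parallel ([0.717626] and B5): 1 − (1 − 0.717626)(1 − 0.852144) = 0.9582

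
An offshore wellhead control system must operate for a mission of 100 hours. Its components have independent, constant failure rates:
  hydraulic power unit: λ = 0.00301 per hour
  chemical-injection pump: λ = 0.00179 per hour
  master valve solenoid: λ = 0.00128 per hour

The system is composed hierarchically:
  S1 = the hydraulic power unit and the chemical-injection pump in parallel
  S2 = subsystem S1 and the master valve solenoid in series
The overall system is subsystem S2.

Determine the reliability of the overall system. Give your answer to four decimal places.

0.8424

R(hydraulic power unit) = exp(−0.00301 × 100) = 0.740078
R(chemical-injection pump) = exp(−0.00179 × 100) = 0.836106
R(master valve solenoid) = exp(−0.00128 × 100) = 0.879853
Parallel (hydraulic power unit and chemical-injection pump): 1 − (1 − 0.740078)(1 − 0.836106) = 0.957400
Series ([0.957400] and master valve solenoid): 0.957400 × 0.879853 = 0.8424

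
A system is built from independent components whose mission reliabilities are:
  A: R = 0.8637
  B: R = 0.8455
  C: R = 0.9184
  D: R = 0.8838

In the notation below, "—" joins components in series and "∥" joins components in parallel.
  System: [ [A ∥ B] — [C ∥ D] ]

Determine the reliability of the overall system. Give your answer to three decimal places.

0.970

Parallel (A and B): 1 − (1 − 0.86370)(1 − 0.84550) = 0.97894
Parallel (C and D): 1 − (1 − 0.91840)(1 − 0.88380) = 0.99052
Series ([0.97894] and [0.99052]): 0.97894 × 0.99052 = 0.970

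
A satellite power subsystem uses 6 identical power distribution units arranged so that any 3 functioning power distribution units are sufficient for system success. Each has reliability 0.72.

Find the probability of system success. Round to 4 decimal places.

0.9443

R = Σ_{i=3}^{6} C(6,i) p^i (1−p)^{6−i} with p = 0.72
C(6,3)·0.72^3·0.28^3 = 0.163871
C(6,4)·0.72^4·0.28^2 = 0.316037
C(6,5)·0.72^5·0.28^1 = 0.325066
C(6,6)·0.72^6·0.28^0 = 0.139314
Sum = 0.9443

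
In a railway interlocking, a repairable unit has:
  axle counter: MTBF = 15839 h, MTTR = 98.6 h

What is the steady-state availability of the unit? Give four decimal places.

0.9938

A(axle counter) = MTBF/(MTBF+MTTR) = 15839/(15839+98.6) = 0.9938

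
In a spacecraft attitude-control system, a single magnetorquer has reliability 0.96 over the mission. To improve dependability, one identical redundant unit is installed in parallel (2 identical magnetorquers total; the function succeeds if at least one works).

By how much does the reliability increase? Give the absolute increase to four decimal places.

0.0384

R_before = 0.96
R_after = 1 − (1 − 0.96)^2 = 0.9984
ΔR = 0.9984 − 0.96 = 0.0384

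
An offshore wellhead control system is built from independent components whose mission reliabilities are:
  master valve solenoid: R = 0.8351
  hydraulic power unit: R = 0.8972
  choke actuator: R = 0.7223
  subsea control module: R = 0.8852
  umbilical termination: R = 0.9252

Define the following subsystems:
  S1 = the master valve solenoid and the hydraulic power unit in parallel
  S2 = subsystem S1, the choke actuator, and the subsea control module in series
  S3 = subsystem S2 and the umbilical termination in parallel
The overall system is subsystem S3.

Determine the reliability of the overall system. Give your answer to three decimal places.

0.972

Parallel (master valve solenoid and hydraulic power unit): 1 − (1 − 0.83510)(1 − 0.89720) = 0.98305
Series ([0.98305], choke actuator, and subsea control module): 0.98305 × 0.72230 × 0.88520 = 0.62854
Parallel ([0.62854] and umbilical termination): 1 − (1 − 0.62854)(1 − 0.92520) = 0.972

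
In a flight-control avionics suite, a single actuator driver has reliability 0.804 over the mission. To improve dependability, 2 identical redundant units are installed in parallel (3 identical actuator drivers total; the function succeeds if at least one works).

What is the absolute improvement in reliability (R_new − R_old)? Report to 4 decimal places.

0.1885

R_before = 0.804
R_after = 1 − (1 − 0.804)^3 = 0.9925
ΔR = 0.9925 − 0.804 = 0.1885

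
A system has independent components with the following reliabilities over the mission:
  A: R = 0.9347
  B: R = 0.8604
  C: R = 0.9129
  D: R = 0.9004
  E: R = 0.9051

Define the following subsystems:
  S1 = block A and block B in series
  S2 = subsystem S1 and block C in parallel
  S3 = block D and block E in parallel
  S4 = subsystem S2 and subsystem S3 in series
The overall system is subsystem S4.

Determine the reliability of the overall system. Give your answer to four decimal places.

Series (A and B): 0.934700 × 0.860400 = 0.804216
Parallel ([0.804216] and C): 1 − (1 − 0.804216)(1 − 0.912900) = 0.982947
Parallel (D and E): 1 − (1 − 0.900400)(1 − 0.905100) = 0.990548
Series ([0.982947] and [0.990548]): 0.982947 × 0.990548 = 0.9737

0.9737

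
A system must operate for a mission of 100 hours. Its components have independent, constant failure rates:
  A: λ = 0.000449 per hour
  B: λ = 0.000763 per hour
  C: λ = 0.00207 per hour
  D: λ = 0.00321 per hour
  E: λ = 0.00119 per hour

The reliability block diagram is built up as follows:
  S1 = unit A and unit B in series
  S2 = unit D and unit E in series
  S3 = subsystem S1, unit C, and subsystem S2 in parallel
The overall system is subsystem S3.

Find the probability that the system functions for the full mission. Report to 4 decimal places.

R(A) = exp(−0.000449 × 100) = 0.956093
R(B) = exp(−0.000763 × 100) = 0.926538
R(C) = exp(−0.00207 × 100) = 0.813020
R(D) = exp(−0.00321 × 100) = 0.725423
R(E) = exp(−0.00119 × 100) = 0.887808
Series (A and B): 0.956093 × 0.926538 = 0.885856
Series (D and E): 0.725423 × 0.887808 = 0.644036
Parallel ([0.885856], C, and [0.644036]): 1 − (1 − 0.885856)(1 − 0.813020)(1 − 0.644036) = 0.9924

0.9924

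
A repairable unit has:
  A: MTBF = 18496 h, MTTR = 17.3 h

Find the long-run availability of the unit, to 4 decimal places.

A(A) = MTBF/(MTBF+MTTR) = 18496/(18496+17.3) = 0.9991

0.9991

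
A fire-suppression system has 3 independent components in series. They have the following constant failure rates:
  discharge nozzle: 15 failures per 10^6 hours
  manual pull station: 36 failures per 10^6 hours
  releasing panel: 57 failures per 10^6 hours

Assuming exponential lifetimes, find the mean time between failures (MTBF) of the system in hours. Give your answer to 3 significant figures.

9260

Series of exponential components: λ_sys = Σ λ_i
λ_sys = 0.000015 + 0.000036 + 0.000057 = 1.0800e-04 /h
MTBF = 1 / λ_sys = 9260 h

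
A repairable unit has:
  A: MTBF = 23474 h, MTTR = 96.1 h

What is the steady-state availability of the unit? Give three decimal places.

0.996

A(A) = MTBF/(MTBF+MTTR) = 23474/(23474+96.1) = 0.996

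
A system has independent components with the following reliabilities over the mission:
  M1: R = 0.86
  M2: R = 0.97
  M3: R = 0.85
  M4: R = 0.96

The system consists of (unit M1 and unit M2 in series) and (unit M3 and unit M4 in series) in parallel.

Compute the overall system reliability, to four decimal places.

0.9695

Series (M1 and M2): 0.860000 × 0.970000 = 0.834200
Series (M3 and M4): 0.850000 × 0.960000 = 0.816000
Parallel ([0.834200] and [0.816000]): 1 − (1 − 0.834200)(1 − 0.816000) = 0.9695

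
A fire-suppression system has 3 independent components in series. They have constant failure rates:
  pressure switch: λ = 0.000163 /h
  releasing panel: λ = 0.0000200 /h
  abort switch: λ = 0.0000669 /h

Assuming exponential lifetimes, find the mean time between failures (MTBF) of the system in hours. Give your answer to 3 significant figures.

4000

Series of exponential components: λ_sys = Σ λ_i
λ_sys = 0.000163 + 0.0000200 + 0.0000669 = 2.4990e-04 /h
MTBF = 1 / λ_sys = 4000 h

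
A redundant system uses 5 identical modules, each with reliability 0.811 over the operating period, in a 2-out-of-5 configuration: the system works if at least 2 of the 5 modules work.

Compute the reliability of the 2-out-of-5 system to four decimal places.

R = Σ_{i=2}^{5} C(5,i) p^i (1−p)^{5−i} with p = 0.811
C(5,2)·0.811^2·0.189^3 = 0.044405
C(5,3)·0.811^3·0.189^2 = 0.190540
C(5,4)·0.811^4·0.189^1 = 0.408804
C(5,5)·0.811^5·0.189^0 = 0.350836
Sum = 0.9946

0.9946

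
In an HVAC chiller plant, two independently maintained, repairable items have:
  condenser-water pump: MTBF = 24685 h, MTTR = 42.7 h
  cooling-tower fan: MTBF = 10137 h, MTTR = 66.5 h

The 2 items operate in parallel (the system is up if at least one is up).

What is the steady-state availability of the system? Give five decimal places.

0.99999

A(condenser-water pump) = MTBF/(MTBF+MTTR) = 24685/(24685+42.7) = 0.998273
A(cooling-tower fan) = MTBF/(MTBF+MTTR) = 10137/(10137+66.5) = 0.993483
Parallel availability: 1 − (1 − 0.998273)(1 − 0.993483) = 0.99999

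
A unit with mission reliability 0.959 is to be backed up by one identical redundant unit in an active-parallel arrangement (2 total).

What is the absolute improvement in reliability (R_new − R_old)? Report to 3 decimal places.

0.039

R_before = 0.959
R_after = 1 − (1 − 0.959)^2 = 0.998
ΔR = 0.998 − 0.959 = 0.039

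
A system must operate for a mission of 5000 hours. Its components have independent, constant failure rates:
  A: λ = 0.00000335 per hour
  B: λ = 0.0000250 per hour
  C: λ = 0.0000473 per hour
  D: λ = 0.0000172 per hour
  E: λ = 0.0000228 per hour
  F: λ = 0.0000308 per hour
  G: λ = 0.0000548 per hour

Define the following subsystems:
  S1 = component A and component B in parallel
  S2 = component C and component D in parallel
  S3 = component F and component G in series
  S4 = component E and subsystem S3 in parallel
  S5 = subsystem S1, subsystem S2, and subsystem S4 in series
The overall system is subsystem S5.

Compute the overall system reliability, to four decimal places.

0.9439

R(A) = exp(−0.00000335 × 5000) = 0.983390
R(B) = exp(−0.0000250 × 5000) = 0.882497
R(C) = exp(−0.0000473 × 5000) = 0.789386
R(D) = exp(−0.0000172 × 5000) = 0.917594
R(E) = exp(−0.0000228 × 5000) = 0.892258
R(F) = exp(−0.0000308 × 5000) = 0.857272
R(G) = exp(−0.0000548 × 5000) = 0.760332
Parallel (A and B): 1 − (1 − 0.983390)(1 − 0.882497) = 0.998048
Parallel (C and D): 1 − (1 − 0.789386)(1 − 0.917594) = 0.982644
Series (F and G): 0.857272 × 0.760332 = 0.651811
Parallel (E and [0.651811]): 1 − (1 − 0.892258)(1 − 0.651811) = 0.962485
Series ([0.998048], [0.982644], and [0.962485]): 0.998048 × 0.982644 × 0.962485 = 0.9439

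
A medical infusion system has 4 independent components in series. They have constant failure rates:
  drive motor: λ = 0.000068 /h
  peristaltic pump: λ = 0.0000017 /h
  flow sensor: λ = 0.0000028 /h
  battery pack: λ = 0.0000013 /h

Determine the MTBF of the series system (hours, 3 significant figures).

13600

Series of exponential components: λ_sys = Σ λ_i
λ_sys = 0.000068 + 0.0000017 + 0.0000028 + 0.0000013 = 7.3800e-05 /h
MTBF = 1 / λ_sys = 13600 h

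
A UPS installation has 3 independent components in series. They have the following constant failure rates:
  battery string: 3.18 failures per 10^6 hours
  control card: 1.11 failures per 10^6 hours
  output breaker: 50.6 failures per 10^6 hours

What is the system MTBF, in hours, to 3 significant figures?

Series of exponential components: λ_sys = Σ λ_i
λ_sys = 0.00000318 + 0.00000111 + 0.0000506 = 5.4890e-05 /h
MTBF = 1 / λ_sys = 18200 h

18200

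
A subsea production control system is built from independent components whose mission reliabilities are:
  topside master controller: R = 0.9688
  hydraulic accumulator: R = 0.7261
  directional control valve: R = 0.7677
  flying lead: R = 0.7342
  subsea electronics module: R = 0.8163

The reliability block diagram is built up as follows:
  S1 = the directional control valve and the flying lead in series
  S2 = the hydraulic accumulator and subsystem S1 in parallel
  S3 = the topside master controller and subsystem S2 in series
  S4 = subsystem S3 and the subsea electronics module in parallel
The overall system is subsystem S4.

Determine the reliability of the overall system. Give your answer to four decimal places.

0.9730

Series (directional control valve and flying lead): 0.767700 × 0.734200 = 0.563645
Parallel (hydraulic accumulator and [0.563645]): 1 − (1 − 0.726100)(1 − 0.563645) = 0.880482
Series (topside master controller and [0.880482]): 0.968800 × 0.880482 = 0.853011
Parallel ([0.853011] and subsea electronics module): 1 − (1 − 0.853011)(1 − 0.816300) = 0.9730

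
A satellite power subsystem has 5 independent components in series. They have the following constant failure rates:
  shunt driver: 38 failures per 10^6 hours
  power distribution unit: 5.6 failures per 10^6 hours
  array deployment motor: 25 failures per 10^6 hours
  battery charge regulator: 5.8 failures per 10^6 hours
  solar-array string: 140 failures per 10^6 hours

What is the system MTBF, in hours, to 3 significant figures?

4660

Series of exponential components: λ_sys = Σ λ_i
λ_sys = 0.000038 + 0.0000056 + 0.000025 + 0.0000058 + 0.00014 = 2.1440e-04 /h
MTBF = 1 / λ_sys = 4660 h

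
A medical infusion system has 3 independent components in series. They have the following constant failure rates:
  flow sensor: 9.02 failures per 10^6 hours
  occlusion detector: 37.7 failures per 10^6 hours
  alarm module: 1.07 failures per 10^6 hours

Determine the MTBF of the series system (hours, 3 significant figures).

20900

Series of exponential components: λ_sys = Σ λ_i
λ_sys = 0.00000902 + 0.0000377 + 0.00000107 = 4.7790e-05 /h
MTBF = 1 / λ_sys = 20900 h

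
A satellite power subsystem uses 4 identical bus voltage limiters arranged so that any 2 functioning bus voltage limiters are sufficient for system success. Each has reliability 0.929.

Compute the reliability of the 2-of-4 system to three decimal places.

0.999

R = Σ_{i=2}^{4} C(4,i) p^i (1−p)^{4−i} with p = 0.929
C(4,2)·0.929^2·0.071^2 = 0.02610
C(4,3)·0.929^3·0.071^1 = 0.22770
C(4,4)·0.929^4·0.071^0 = 0.74484
Sum = 0.999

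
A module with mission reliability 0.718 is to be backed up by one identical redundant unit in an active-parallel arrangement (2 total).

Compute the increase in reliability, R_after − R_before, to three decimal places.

0.202

R_before = 0.718
R_after = 1 − (1 − 0.718)^2 = 0.920
ΔR = 0.920 − 0.718 = 0.202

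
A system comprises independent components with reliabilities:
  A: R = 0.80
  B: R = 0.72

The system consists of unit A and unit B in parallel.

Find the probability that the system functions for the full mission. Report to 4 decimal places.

Parallel (A and B): 1 − (1 − 0.800000)(1 − 0.720000) = 0.9440

0.9440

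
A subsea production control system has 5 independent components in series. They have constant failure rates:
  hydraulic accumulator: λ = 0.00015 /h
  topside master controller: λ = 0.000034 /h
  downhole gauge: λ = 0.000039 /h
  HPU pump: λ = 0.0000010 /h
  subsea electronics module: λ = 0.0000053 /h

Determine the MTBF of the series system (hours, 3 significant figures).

4360

Series of exponential components: λ_sys = Σ λ_i
λ_sys = 0.00015 + 0.000034 + 0.000039 + 0.0000010 + 0.0000053 = 2.2930e-04 /h
MTBF = 1 / λ_sys = 4360 h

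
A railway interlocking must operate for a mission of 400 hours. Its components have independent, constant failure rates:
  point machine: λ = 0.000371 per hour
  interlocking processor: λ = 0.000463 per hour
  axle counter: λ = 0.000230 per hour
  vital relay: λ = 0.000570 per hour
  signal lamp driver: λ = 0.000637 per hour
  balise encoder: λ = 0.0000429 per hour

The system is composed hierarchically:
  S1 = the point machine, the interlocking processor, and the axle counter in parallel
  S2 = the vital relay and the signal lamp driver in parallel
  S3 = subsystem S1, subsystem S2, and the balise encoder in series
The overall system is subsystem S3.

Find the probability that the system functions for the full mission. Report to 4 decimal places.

0.9360

R(point machine) = exp(−0.000371 × 400) = 0.862086
R(interlocking processor) = exp(−0.000463 × 400) = 0.830938
R(axle counter) = exp(−0.000230 × 400) = 0.912105
R(vital relay) = exp(−0.000570 × 400) = 0.796124
R(signal lamp driver) = exp(−0.000637 × 400) = 0.775071
R(balise encoder) = exp(−0.0000429 × 400) = 0.982986
Parallel (point machine, interlocking processor, and axle counter): 1 − (1 − 0.862086)(1 − 0.830938)(1 − 0.912105) = 0.997951
Parallel (vital relay and signal lamp driver): 1 − (1 − 0.796124)(1 − 0.775071) = 0.954142
Series ([0.997951], [0.954142], and balise encoder): 0.997951 × 0.954142 × 0.982986 = 0.9360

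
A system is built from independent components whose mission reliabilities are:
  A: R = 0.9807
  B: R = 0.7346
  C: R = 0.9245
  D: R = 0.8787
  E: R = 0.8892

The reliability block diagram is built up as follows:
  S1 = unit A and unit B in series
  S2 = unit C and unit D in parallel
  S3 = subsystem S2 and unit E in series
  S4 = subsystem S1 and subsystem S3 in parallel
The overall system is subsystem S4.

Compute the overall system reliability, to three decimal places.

Series (A and B): 0.98070 × 0.73460 = 0.72042
Parallel (C and D): 1 − (1 − 0.92450)(1 − 0.87870) = 0.99084
Series ([0.99084] and E): 0.99084 × 0.88920 = 0.88105
Parallel ([0.72042] and [0.88105]): 1 − (1 − 0.72042)(1 − 0.88105) = 0.967

0.967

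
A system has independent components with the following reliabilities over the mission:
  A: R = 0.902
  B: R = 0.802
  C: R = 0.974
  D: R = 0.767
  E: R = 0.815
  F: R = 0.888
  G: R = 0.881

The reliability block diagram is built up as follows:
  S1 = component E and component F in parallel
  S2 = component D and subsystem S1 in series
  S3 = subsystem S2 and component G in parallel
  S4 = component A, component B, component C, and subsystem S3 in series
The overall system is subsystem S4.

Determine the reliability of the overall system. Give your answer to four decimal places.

Parallel (E and F): 1 − (1 − 0.815000)(1 − 0.888000) = 0.979280
Series (D and [0.979280]): 0.767000 × 0.979280 = 0.751108
Parallel ([0.751108] and G): 1 − (1 − 0.751108)(1 − 0.881000) = 0.970382
Series (A, B, C, and [0.970382]): 0.902000 × 0.802000 × 0.974000 × 0.970382 = 0.6837

0.6837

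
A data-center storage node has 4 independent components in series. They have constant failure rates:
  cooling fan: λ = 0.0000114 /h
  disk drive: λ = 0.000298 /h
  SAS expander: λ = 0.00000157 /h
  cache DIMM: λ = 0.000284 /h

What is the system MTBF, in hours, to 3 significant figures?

1680

Series of exponential components: λ_sys = Σ λ_i
λ_sys = 0.0000114 + 0.000298 + 0.00000157 + 0.000284 = 5.9497e-04 /h
MTBF = 1 / λ_sys = 1680 h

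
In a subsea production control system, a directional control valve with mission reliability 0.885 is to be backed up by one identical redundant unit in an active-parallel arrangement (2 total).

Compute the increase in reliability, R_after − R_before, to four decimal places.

R_before = 0.885
R_after = 1 − (1 − 0.885)^2 = 0.9868
ΔR = 0.9868 − 0.885 = 0.1018

0.1018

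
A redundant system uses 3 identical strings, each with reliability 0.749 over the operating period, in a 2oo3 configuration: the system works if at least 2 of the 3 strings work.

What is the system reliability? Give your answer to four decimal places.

R = Σ_{i=2}^{3} C(3,i) p^i (1−p)^{3−i} with p = 0.749
C(3,2)·0.749^2·0.251^1 = 0.422434
C(3,3)·0.749^3·0.251^0 = 0.420190
Sum = 0.8426

0.8426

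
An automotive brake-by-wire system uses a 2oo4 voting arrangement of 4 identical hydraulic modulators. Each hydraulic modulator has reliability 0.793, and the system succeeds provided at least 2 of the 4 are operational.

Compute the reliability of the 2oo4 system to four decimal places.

0.9700

R = Σ_{i=2}^{4} C(4,i) p^i (1−p)^{4−i} with p = 0.793
C(4,2)·0.793^2·0.207^2 = 0.161673
C(4,3)·0.793^3·0.207^1 = 0.412905
C(4,4)·0.793^4·0.207^0 = 0.395451
Sum = 0.9700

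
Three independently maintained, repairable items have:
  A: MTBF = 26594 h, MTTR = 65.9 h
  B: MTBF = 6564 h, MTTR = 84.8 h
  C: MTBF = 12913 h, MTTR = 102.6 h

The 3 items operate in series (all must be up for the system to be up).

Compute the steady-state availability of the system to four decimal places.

A(A) = MTBF/(MTBF+MTTR) = 26594/(26594+65.9) = 0.997528
A(B) = MTBF/(MTBF+MTTR) = 6564/(6564+84.8) = 0.987246
A(C) = MTBF/(MTBF+MTTR) = 12913/(12913+102.6) = 0.992117
Series availability: 0.997528 × 0.987246 × 0.992117 = 0.9770

0.9770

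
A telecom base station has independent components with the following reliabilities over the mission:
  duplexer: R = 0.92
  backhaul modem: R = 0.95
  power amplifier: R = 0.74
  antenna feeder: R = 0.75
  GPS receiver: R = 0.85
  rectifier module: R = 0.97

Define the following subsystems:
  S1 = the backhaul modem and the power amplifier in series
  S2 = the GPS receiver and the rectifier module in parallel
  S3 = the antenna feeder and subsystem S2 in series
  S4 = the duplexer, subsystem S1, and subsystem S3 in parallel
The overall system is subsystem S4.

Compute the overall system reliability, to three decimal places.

Series (backhaul modem and power amplifier): 0.95000 × 0.74000 = 0.70300
Parallel (GPS receiver and rectifier module): 1 − (1 − 0.85000)(1 − 0.97000) = 0.99550
Series (antenna feeder and [0.99550]): 0.75000 × 0.99550 = 0.74663
Parallel (duplexer, [0.70300], and [0.74663]): 1 − (1 − 0.92000)(1 − 0.70300)(1 − 0.74663) = 0.994

0.994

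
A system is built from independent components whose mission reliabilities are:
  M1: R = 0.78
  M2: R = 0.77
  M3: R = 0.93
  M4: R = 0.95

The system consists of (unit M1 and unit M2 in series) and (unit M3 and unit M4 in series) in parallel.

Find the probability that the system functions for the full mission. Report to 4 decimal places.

Series (M1 and M2): 0.780000 × 0.770000 = 0.600600
Series (M3 and M4): 0.930000 × 0.950000 = 0.883500
Parallel ([0.600600] and [0.883500]): 1 − (1 − 0.600600)(1 − 0.883500) = 0.9535

0.9535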